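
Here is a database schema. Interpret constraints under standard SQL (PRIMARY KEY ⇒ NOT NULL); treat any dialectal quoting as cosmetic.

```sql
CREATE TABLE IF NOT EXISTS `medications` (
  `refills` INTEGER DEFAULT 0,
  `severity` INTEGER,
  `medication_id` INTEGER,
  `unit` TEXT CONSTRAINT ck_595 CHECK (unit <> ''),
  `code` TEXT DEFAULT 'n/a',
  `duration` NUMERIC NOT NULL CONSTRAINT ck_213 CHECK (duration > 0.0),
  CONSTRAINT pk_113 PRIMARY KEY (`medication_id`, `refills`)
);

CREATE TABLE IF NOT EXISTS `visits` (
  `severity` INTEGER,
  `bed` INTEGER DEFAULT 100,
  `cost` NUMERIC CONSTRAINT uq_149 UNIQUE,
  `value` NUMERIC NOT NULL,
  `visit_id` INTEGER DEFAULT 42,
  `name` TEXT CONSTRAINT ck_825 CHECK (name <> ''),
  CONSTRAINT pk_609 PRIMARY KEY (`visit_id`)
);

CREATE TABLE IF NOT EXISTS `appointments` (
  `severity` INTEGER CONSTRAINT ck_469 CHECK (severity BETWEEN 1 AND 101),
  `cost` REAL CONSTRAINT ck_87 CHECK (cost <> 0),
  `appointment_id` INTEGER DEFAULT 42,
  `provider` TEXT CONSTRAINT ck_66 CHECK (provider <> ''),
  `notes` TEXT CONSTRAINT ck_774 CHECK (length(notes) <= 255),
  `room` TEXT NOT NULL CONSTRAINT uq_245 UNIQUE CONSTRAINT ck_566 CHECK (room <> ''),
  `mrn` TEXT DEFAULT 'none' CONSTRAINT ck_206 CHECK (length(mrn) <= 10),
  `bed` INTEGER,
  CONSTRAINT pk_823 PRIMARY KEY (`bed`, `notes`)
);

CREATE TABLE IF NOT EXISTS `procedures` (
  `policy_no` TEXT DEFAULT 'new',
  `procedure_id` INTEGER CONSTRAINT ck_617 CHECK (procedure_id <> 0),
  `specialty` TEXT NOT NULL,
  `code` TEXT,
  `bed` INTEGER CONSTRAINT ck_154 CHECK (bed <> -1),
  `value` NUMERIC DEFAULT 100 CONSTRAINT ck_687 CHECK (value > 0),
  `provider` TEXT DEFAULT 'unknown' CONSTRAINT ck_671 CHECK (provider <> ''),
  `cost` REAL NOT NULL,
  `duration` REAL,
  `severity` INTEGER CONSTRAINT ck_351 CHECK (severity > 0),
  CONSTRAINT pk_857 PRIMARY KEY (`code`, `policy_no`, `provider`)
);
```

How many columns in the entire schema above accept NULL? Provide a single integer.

medications: 3 nullable (severity, unit, code — PK (medication_id, refills) and explicit NOT NULL columns excluded).
visits: 4 nullable (severity, bed, cost, name — PK (visit_id) and explicit NOT NULL columns excluded).
appointments: 5 nullable (severity, cost, appointment_id, provider, mrn — PK (bed, notes) and explicit NOT NULL columns excluded).
procedures: 5 nullable (procedure_id, bed, value, duration, severity — PK (code, policy_no, provider) and explicit NOT NULL columns excluded).
Total: 3 + 4 + 5 + 5 = 17.

17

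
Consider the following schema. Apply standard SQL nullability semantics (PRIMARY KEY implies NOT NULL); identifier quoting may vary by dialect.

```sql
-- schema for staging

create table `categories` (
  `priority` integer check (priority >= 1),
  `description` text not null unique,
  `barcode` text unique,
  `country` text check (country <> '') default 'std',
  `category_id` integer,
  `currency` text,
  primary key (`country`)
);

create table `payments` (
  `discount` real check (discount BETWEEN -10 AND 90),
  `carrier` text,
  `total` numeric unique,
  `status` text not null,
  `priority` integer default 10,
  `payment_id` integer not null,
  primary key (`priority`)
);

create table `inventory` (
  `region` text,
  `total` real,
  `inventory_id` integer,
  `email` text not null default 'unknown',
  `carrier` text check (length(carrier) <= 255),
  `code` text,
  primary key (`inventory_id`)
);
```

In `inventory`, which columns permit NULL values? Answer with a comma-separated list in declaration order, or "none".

region, total, carrier, code

- region: no NOT NULL constraint applies → nullable.
- total: no NOT NULL constraint applies → nullable.
- inventory_id: part of the PRIMARY KEY, which implies NOT NULL → not nullable.
- email: declared NOT NULL → not nullable.
- carrier: CHECK does not forbid NULL (a CHECK constraint passes when its expression is NULL) → nullable.
- code: no NOT NULL constraint applies → nullable.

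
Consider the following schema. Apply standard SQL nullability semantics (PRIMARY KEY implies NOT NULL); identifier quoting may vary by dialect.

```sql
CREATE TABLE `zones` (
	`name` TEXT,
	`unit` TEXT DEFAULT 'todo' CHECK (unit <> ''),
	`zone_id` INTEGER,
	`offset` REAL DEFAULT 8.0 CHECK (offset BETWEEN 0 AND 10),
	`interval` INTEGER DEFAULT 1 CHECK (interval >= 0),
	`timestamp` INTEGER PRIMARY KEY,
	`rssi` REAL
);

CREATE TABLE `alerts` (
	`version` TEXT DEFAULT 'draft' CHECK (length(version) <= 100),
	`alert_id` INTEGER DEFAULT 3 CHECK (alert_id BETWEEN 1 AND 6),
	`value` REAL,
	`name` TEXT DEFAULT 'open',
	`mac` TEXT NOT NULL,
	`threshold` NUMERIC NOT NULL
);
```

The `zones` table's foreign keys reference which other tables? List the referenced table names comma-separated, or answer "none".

none

No column in zones has a REFERENCES clause.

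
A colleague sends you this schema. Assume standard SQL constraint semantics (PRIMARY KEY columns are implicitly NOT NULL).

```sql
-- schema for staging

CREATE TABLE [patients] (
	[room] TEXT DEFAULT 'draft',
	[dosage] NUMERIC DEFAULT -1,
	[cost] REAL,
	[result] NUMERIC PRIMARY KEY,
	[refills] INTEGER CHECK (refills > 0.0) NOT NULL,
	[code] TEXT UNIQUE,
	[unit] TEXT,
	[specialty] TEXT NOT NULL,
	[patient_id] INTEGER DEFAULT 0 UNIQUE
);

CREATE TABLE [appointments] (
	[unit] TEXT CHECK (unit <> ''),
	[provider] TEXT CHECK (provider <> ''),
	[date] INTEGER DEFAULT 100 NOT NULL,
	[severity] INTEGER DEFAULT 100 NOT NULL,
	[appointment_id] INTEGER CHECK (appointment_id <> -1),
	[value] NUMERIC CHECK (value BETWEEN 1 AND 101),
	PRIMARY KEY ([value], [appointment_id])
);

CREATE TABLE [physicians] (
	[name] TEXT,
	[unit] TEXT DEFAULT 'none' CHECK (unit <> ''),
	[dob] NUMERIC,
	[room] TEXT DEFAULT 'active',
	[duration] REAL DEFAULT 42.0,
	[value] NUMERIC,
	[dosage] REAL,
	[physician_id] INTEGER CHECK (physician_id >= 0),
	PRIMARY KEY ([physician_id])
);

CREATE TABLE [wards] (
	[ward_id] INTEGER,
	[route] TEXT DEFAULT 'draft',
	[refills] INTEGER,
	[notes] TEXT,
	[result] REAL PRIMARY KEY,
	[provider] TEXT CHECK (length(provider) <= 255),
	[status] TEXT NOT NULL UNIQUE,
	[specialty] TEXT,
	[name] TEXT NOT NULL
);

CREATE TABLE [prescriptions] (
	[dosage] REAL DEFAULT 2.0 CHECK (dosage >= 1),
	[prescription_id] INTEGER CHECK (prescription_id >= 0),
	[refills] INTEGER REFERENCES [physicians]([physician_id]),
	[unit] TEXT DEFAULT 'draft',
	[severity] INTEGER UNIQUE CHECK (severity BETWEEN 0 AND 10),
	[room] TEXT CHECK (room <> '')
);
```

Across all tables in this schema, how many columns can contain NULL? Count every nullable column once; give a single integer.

patients: 6 nullable (room, dosage, cost, code, unit, patient_id — PK (result) and explicit NOT NULL columns excluded).
appointments: 2 nullable (unit, provider — PK (value, appointment_id) and explicit NOT NULL columns excluded).
physicians: 7 nullable (name, unit, dob, room, duration, value, dosage — PK (physician_id) and explicit NOT NULL columns excluded).
wards: 6 nullable (ward_id, route, refills, notes, provider, specialty — PK (result) and explicit NOT NULL columns excluded).
prescriptions: 6 nullable (dosage, prescription_id, refills, unit, severity, room — PK none and explicit NOT NULL columns excluded).
Total: 6 + 2 + 7 + 6 + 6 = 27.

27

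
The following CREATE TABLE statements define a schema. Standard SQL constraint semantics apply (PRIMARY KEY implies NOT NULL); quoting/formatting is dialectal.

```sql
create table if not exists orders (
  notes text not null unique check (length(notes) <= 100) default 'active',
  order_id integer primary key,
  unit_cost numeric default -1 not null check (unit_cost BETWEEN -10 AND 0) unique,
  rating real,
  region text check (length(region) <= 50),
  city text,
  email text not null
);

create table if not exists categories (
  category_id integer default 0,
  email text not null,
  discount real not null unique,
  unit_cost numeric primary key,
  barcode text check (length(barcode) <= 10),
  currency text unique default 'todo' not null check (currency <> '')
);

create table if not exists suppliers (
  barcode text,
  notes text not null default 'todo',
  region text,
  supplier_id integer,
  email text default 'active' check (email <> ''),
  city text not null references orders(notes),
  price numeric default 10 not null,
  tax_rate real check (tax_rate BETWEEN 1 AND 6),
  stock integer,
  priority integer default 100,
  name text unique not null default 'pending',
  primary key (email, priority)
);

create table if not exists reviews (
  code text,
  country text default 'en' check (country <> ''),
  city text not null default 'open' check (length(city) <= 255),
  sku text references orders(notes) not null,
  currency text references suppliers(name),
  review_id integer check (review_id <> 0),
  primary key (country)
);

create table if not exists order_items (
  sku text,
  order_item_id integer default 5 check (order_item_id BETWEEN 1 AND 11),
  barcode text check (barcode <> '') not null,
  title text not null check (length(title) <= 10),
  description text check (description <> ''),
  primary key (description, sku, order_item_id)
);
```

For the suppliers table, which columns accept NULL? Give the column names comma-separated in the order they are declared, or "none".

barcode, region, supplier_id, tax_rate, stock

- barcode: no NOT NULL constraint applies → nullable.
- notes: declared NOT NULL → not nullable.
- region: no NOT NULL constraint applies → nullable.
- supplier_id: no NOT NULL constraint applies → nullable.
- email: part of the PRIMARY KEY, which implies NOT NULL → not nullable.
- city: declared NOT NULL → not nullable.
- price: declared NOT NULL → not nullable.
- tax_rate: CHECK does not forbid NULL (a CHECK constraint passes when its expression is NULL) → nullable.
- stock: no NOT NULL constraint applies → nullable.
- priority: part of the PRIMARY KEY, which implies NOT NULL → not nullable.
- name: declared NOT NULL → not nullable.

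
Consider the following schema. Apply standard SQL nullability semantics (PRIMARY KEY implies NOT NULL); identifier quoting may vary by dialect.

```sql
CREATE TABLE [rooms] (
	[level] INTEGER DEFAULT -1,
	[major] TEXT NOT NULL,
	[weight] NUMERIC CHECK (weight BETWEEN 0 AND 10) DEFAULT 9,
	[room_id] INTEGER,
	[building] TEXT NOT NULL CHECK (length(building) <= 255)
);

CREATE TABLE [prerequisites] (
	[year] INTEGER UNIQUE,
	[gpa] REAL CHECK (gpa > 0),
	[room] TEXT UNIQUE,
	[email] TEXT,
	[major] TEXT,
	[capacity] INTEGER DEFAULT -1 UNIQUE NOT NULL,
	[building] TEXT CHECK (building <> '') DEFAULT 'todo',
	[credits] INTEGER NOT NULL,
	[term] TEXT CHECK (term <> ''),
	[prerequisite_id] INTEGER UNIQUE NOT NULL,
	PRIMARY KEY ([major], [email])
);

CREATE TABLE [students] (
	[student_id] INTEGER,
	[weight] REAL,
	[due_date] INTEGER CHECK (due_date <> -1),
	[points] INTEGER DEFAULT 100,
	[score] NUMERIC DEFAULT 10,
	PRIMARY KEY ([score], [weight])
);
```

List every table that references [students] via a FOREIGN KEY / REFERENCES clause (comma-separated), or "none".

No REFERENCES clause anywhere in the schema names students.

none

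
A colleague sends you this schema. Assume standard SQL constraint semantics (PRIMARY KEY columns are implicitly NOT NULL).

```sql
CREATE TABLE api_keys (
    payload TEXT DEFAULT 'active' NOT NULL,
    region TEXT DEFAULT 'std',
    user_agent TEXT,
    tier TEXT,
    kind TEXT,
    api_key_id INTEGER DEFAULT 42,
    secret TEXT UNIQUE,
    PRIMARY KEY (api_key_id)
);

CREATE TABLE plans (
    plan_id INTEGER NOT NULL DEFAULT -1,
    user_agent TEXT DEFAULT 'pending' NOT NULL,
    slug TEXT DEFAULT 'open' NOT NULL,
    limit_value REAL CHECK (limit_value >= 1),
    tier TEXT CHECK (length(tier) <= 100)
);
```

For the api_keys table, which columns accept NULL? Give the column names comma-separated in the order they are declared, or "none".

- payload: declared NOT NULL → not nullable.
- region: DEFAULT only fills an omitted column; an explicit NULL is still allowed → nullable.
- user_agent: no NOT NULL constraint applies → nullable.
- tier: no NOT NULL constraint applies → nullable.
- kind: no NOT NULL constraint applies → nullable.
- api_key_id: part of the PRIMARY KEY, which implies NOT NULL → not nullable.
- secret: UNIQUE does not imply NOT NULL → nullable.

region, user_agent, tier, kind, secret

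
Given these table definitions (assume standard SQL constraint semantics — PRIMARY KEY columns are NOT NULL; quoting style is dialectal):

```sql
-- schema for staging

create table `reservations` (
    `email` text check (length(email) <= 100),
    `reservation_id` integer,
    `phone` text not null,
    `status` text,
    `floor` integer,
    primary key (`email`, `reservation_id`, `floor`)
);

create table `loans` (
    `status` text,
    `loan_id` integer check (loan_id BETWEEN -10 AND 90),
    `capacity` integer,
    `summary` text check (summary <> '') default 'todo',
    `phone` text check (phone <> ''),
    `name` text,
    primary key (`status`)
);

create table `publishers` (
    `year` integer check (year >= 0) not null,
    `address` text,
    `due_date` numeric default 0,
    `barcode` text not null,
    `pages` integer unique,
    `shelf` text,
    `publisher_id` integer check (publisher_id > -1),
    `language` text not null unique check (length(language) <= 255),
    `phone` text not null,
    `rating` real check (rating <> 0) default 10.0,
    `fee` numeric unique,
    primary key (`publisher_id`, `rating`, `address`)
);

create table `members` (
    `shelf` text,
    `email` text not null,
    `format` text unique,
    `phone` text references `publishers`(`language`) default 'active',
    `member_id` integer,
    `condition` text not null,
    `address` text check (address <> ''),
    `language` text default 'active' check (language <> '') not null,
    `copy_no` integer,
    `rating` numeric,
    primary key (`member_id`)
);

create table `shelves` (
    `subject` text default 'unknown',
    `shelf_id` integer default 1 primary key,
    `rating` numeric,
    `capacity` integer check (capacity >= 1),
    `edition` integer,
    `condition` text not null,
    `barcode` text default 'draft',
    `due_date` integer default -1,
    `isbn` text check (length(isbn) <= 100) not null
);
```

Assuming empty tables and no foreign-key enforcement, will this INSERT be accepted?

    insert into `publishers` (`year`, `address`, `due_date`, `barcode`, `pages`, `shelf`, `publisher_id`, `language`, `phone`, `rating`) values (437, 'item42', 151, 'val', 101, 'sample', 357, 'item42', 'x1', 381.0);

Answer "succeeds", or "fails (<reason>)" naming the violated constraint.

NOT NULL columns: address is supplied; barcode is supplied; language is supplied; phone is supplied; publisher_id is supplied; rating is supplied; year is supplied.
CHECK constraints: 437 satisfies (year >= 0); 357 satisfies (publisher_id > -1); 'item42' satisfies (length(language) <= 255); 381.0 satisfies (rating <> 0).
No constraint is violated.

succeeds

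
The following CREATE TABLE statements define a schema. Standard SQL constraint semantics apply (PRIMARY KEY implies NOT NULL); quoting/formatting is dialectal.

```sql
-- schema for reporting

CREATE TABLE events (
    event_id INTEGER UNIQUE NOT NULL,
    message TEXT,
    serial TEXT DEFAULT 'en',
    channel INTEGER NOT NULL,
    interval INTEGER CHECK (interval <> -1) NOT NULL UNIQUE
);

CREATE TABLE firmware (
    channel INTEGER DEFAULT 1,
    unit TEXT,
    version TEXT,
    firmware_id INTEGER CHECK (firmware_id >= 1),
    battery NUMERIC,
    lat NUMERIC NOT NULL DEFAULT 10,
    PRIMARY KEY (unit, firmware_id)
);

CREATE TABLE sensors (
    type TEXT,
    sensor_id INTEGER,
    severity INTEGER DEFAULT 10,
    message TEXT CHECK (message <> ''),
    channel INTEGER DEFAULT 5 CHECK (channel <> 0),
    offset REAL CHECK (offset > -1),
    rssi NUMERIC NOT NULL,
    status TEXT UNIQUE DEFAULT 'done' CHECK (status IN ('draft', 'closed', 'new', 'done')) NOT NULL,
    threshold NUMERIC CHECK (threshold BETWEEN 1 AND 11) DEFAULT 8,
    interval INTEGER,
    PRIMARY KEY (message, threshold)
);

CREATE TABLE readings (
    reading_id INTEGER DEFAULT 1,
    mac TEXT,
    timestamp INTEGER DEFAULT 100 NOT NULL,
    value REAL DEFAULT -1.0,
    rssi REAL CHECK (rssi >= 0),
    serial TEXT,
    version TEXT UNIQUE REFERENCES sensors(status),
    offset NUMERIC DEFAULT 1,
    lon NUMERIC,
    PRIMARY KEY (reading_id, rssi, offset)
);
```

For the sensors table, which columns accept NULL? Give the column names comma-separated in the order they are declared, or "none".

- type: no NOT NULL constraint applies → nullable.
- sensor_id: no NOT NULL constraint applies → nullable.
- severity: DEFAULT only fills an omitted column; an explicit NULL is still allowed → nullable.
- message: part of the PRIMARY KEY, which implies NOT NULL → not nullable.
- channel: CHECK does not forbid NULL (a CHECK constraint passes when its expression is NULL) → nullable.
- offset: CHECK does not forbid NULL (a CHECK constraint passes when its expression is NULL) → nullable.
- rssi: declared NOT NULL → not nullable.
- status: declared NOT NULL → not nullable.
- threshold: part of the PRIMARY KEY, which implies NOT NULL → not nullable.
- interval: no NOT NULL constraint applies → nullable.

type, sensor_id, severity, channel, offset, interval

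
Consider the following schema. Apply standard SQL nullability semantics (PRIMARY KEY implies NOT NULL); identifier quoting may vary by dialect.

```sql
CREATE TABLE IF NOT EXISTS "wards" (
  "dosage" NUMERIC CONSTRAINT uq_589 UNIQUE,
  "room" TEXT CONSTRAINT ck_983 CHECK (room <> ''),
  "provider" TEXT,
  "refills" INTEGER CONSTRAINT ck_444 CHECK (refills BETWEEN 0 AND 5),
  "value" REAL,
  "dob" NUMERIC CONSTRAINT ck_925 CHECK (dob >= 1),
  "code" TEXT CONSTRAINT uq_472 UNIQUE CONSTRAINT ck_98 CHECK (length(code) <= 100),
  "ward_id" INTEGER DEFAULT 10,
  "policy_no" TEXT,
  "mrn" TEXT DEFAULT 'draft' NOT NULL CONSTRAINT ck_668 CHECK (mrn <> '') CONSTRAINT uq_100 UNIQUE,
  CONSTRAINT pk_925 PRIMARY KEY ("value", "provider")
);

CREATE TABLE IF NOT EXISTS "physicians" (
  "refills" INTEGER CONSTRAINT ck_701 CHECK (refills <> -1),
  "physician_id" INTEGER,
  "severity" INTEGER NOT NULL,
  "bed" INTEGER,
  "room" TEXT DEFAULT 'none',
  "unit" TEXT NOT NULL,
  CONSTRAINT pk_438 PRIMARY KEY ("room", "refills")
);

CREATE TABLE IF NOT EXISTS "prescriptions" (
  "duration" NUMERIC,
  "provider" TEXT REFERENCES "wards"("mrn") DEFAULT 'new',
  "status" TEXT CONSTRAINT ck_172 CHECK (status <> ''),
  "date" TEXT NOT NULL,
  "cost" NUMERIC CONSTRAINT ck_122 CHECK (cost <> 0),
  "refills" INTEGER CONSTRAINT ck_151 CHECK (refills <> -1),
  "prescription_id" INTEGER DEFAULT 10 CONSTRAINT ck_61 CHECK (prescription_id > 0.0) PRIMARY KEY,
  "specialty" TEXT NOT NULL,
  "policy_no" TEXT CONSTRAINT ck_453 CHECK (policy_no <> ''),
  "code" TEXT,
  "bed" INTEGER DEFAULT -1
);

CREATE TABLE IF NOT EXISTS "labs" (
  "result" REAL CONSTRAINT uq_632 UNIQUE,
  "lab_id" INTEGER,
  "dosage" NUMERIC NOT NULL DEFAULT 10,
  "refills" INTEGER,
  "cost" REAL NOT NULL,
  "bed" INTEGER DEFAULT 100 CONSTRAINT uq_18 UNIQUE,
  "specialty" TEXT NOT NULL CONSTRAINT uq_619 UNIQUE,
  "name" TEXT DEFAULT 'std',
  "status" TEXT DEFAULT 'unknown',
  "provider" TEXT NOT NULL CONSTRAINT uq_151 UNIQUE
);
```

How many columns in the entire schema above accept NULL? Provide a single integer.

wards: 7 nullable (dosage, room, refills, dob, code, ward_id, policy_no — PK (value, provider) and explicit NOT NULL columns excluded).
physicians: 2 nullable (physician_id, bed — PK (room, refills) and explicit NOT NULL columns excluded).
prescriptions: 8 nullable (duration, provider, status, cost, refills, policy_no, code, bed — PK (prescription_id) and explicit NOT NULL columns excluded).
labs: 6 nullable (result, lab_id, refills, bed, name, status — PK none and explicit NOT NULL columns excluded).
Total: 7 + 2 + 8 + 6 = 23.

23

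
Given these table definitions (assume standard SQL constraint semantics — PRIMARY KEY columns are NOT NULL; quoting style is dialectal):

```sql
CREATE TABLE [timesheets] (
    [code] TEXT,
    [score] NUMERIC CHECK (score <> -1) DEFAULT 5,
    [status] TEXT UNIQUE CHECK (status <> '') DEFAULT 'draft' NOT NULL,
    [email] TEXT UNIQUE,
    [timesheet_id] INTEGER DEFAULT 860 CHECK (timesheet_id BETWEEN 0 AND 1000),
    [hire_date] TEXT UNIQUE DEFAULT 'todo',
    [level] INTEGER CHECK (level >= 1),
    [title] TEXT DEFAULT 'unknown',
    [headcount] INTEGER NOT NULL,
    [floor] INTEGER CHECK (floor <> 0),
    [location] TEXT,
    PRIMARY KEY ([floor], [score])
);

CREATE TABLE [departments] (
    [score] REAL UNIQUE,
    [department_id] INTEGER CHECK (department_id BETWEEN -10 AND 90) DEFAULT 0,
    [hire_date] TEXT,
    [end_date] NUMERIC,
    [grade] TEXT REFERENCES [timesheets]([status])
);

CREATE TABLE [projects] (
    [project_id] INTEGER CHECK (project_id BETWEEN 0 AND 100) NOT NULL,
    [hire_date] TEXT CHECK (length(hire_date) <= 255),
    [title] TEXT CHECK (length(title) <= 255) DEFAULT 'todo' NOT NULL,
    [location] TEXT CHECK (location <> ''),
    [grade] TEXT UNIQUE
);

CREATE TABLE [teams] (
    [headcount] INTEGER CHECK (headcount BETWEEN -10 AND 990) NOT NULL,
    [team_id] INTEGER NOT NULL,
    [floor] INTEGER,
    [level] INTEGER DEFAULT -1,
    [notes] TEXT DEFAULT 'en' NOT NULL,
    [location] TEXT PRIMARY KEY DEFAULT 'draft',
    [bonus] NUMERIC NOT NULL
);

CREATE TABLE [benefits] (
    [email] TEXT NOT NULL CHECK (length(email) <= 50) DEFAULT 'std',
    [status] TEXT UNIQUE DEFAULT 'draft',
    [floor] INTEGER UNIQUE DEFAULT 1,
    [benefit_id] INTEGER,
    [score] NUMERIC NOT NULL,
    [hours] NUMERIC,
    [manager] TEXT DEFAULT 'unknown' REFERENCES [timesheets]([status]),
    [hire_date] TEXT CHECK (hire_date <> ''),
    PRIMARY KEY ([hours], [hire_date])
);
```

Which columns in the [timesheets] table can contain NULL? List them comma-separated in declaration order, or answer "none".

code, email, timesheet_id, hire_date, level, title, location

- code: no NOT NULL constraint applies → nullable.
- score: part of the PRIMARY KEY, which implies NOT NULL → not nullable.
- status: declared NOT NULL → not nullable.
- email: UNIQUE does not imply NOT NULL → nullable.
- timesheet_id: CHECK does not forbid NULL (a CHECK constraint passes when its expression is NULL) → nullable.
- hire_date: UNIQUE does not imply NOT NULL → nullable.
- level: CHECK does not forbid NULL (a CHECK constraint passes when its expression is NULL) → nullable.
- title: DEFAULT only fills an omitted column; an explicit NULL is still allowed → nullable.
- headcount: declared NOT NULL → not nullable.
- floor: part of the PRIMARY KEY, which implies NOT NULL → not nullable.
- location: no NOT NULL constraint applies → nullable.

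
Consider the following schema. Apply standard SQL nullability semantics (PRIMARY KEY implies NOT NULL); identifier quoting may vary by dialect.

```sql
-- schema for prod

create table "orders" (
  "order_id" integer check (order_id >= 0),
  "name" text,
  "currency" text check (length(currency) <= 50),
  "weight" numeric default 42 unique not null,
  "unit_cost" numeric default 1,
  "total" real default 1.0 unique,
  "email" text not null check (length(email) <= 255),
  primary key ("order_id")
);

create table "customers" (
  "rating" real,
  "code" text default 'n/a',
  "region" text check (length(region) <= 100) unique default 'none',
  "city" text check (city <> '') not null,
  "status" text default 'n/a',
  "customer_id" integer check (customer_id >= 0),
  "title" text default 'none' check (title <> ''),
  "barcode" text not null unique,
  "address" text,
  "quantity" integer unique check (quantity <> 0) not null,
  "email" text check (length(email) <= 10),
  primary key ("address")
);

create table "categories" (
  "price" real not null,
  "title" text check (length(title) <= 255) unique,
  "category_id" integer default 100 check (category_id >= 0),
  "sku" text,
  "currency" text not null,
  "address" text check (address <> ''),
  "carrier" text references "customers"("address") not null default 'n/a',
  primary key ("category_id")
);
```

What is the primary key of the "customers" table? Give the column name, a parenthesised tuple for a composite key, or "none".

address

address is declared PRIMARY KEY as a table-level PRIMARY KEY clause.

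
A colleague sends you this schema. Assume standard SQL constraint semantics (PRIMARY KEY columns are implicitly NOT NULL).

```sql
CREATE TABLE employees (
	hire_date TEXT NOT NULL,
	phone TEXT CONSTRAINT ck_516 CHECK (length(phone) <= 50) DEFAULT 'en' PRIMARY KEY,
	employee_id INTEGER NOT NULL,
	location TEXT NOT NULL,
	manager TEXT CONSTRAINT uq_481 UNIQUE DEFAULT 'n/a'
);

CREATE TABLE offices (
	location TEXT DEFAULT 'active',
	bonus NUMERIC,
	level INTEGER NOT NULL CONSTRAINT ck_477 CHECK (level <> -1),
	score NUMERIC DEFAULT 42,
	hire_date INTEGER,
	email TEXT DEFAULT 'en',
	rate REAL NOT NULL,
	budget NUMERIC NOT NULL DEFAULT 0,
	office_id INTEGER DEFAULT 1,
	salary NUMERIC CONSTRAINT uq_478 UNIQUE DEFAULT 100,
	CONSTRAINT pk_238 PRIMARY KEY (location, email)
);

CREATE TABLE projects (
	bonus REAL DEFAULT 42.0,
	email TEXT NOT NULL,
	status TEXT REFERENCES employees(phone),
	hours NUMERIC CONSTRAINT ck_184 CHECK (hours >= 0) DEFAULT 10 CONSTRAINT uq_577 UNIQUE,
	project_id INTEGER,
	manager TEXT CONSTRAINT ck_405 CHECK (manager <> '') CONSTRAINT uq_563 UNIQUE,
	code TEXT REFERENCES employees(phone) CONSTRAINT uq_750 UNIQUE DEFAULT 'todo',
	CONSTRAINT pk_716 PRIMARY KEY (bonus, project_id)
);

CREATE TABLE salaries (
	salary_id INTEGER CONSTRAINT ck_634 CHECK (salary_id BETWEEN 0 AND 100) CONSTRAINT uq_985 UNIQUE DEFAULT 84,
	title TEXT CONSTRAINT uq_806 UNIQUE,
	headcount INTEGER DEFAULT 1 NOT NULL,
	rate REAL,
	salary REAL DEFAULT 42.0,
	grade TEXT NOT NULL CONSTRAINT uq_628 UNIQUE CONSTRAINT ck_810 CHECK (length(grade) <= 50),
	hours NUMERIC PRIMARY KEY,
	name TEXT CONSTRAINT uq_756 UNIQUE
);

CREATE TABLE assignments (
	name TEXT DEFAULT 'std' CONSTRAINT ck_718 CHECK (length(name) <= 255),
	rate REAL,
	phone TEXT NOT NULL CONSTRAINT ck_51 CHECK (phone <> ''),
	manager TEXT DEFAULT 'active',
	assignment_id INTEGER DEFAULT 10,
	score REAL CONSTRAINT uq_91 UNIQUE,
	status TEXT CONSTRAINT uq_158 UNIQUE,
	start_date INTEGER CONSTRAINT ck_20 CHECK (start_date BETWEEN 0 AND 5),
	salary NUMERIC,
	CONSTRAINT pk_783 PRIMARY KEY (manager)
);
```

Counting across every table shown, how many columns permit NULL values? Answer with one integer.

employees: 1 nullable (manager — PK (phone) and explicit NOT NULL columns excluded).
offices: 5 nullable (bonus, score, hire_date, office_id, salary — PK (location, email) and explicit NOT NULL columns excluded).
projects: 4 nullable (status, hours, manager, code — PK (bonus, project_id) and explicit NOT NULL columns excluded).
salaries: 5 nullable (salary_id, title, rate, salary, name — PK (hours) and explicit NOT NULL columns excluded).
assignments: 7 nullable (name, rate, assignment_id, score, status, start_date, salary — PK (manager) and explicit NOT NULL columns excluded).
Total: 1 + 5 + 4 + 5 + 7 = 22.

22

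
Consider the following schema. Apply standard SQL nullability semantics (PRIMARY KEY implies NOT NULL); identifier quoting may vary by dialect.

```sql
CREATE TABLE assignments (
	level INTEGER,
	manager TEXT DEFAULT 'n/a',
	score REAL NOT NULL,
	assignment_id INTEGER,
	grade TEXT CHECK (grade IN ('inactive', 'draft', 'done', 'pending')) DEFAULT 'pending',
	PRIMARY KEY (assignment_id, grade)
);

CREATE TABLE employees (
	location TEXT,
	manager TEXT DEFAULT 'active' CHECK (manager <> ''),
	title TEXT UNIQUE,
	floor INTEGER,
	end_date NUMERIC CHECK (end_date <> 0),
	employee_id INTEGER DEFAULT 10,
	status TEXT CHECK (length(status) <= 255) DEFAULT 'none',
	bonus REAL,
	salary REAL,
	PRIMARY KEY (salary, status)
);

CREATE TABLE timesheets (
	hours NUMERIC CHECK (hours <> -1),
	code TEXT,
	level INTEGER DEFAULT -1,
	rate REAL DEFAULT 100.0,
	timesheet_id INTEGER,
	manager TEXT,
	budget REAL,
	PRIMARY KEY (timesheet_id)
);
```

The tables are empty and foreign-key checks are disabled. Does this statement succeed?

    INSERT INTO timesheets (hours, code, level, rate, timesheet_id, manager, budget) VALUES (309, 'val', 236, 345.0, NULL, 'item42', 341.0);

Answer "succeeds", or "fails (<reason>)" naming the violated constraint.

fails (NOT NULL on timesheet_id)

timesheet_id is explicitly set to NULL, but timesheet_id is part of the PRIMARY KEY (implied NOT NULL).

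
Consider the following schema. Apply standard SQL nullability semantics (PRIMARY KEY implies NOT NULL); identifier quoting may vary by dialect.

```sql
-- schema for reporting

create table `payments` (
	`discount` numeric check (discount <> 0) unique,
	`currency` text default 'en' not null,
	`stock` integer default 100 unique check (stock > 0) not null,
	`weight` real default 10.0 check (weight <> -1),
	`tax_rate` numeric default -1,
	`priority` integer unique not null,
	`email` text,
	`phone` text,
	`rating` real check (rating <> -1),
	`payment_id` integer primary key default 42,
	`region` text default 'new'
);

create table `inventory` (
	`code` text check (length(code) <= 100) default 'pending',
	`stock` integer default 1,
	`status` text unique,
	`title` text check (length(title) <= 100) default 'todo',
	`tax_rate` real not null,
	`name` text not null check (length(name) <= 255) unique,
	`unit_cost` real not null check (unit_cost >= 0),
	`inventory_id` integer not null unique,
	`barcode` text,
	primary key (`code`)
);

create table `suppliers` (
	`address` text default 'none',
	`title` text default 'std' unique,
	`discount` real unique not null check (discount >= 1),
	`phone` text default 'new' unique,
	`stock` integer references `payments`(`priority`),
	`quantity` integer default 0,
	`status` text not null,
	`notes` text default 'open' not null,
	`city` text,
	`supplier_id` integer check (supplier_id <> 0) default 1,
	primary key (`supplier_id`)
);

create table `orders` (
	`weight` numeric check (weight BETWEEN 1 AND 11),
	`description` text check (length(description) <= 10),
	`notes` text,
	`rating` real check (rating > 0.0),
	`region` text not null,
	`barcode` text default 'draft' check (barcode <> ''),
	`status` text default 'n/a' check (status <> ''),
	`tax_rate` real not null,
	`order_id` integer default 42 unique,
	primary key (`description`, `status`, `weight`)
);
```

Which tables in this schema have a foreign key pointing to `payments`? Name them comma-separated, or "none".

suppliers

- suppliers.stock references payments(priority).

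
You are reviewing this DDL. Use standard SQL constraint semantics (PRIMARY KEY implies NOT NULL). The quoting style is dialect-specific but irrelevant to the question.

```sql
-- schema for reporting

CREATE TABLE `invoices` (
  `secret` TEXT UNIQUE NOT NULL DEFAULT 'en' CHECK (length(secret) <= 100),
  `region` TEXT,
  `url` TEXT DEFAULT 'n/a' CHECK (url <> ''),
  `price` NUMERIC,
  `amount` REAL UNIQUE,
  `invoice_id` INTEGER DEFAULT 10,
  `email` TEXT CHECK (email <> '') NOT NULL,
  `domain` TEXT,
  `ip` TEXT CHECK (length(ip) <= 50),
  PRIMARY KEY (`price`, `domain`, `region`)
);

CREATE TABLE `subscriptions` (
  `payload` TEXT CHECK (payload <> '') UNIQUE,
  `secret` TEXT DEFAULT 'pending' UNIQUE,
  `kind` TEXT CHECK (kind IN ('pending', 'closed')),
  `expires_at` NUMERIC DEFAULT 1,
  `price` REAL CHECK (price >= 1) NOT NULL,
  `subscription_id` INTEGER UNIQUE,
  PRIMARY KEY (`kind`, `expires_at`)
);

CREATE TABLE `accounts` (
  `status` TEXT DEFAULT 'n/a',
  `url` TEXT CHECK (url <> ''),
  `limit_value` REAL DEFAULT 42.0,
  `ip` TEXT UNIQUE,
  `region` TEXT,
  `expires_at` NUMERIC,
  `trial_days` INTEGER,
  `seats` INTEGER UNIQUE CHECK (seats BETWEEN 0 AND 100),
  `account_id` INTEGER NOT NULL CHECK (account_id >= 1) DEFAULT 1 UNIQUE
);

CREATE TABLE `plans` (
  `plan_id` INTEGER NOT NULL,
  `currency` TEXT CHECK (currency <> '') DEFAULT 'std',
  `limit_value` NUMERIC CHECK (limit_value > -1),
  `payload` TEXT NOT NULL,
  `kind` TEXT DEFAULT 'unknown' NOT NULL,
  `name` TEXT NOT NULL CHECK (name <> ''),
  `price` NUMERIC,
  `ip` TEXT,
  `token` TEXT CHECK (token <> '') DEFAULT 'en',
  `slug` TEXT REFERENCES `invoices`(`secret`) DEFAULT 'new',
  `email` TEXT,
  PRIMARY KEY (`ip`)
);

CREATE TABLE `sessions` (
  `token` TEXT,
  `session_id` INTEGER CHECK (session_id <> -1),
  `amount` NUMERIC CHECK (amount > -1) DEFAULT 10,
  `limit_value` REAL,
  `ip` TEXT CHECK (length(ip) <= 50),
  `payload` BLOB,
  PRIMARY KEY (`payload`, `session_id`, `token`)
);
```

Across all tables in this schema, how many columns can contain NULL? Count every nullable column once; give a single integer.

24

invoices: 4 nullable (url, amount, invoice_id, ip — PK (price, domain, region) and explicit NOT NULL columns excluded).
subscriptions: 3 nullable (payload, secret, subscription_id — PK (kind, expires_at) and explicit NOT NULL columns excluded).
accounts: 8 nullable (status, url, limit_value, ip, region, expires_at, trial_days, seats — PK none and explicit NOT NULL columns excluded).
plans: 6 nullable (currency, limit_value, price, token, slug, email — PK (ip) and explicit NOT NULL columns excluded).
sessions: 3 nullable (amount, limit_value, ip — PK (payload, session_id, token) and explicit NOT NULL columns excluded).
Total: 4 + 3 + 8 + 6 + 3 = 24.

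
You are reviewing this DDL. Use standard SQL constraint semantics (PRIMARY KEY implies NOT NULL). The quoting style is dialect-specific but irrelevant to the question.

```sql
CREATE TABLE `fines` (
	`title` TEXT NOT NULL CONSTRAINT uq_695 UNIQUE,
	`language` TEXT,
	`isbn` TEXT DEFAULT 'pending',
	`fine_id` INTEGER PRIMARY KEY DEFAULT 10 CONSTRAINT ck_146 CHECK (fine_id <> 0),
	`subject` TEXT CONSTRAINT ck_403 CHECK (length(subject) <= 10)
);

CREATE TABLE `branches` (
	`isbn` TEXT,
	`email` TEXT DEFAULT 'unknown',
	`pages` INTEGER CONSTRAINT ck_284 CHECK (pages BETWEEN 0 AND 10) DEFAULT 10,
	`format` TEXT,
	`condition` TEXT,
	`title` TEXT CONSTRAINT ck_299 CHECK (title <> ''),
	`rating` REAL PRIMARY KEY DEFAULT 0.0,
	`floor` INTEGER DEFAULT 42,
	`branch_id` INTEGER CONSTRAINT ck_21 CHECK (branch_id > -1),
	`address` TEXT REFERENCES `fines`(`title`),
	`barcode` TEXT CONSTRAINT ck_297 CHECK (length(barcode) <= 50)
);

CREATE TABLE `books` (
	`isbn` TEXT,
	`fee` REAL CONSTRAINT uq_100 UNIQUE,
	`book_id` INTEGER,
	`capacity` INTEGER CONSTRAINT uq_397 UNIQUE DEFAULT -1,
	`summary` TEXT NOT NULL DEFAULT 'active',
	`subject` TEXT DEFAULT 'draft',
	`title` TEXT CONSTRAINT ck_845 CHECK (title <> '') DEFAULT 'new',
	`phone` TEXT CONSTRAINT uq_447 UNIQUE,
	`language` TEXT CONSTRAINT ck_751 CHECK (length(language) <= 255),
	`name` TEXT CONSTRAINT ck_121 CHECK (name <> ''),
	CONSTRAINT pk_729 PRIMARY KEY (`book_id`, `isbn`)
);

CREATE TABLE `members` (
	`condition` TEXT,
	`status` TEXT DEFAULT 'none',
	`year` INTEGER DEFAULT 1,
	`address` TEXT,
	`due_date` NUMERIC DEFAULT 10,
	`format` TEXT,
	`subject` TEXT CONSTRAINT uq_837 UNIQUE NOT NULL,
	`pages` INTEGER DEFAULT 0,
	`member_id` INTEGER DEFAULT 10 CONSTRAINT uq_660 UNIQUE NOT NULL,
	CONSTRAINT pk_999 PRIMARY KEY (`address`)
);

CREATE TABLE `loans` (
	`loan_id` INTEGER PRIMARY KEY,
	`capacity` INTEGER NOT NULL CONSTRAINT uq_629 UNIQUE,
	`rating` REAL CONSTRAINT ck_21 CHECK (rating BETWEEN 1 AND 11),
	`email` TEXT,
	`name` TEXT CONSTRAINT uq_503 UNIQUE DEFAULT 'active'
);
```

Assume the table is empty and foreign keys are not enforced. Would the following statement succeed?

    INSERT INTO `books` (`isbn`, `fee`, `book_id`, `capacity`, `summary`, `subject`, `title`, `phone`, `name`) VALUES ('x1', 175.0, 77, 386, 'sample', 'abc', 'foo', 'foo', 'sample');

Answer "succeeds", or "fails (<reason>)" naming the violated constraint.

NOT NULL columns: book_id is supplied; isbn is supplied; summary is supplied.
CHECK constraints: 'foo' satisfies (title <> ''); 'sample' satisfies (name <> '').
No constraint is violated.

succeeds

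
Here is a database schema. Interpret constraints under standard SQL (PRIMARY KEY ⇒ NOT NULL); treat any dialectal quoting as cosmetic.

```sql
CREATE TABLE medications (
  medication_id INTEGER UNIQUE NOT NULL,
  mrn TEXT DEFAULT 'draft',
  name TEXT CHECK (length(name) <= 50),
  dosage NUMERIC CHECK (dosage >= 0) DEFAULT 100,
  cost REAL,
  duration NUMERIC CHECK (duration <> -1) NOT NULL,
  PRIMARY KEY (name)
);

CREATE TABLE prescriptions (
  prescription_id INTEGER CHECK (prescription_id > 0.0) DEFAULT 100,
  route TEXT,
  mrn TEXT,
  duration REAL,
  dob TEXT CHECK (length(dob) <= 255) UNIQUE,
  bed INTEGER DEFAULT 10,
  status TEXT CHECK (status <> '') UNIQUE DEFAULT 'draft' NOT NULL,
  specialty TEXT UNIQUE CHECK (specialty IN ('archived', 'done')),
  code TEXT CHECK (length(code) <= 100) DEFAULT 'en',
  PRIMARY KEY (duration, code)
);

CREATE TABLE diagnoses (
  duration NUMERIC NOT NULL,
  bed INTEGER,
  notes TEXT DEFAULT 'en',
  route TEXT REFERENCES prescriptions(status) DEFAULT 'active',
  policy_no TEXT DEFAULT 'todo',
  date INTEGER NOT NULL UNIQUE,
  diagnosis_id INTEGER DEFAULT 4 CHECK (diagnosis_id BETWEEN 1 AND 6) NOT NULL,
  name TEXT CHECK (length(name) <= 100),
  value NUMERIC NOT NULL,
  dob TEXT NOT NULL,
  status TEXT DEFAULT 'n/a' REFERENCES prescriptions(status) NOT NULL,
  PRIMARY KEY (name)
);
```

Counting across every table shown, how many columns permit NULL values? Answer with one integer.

medications: 3 nullable (mrn, dosage, cost — PK (name) and explicit NOT NULL columns excluded).
prescriptions: 6 nullable (prescription_id, route, mrn, dob, bed, specialty — PK (duration, code) and explicit NOT NULL columns excluded).
diagnoses: 4 nullable (bed, notes, route, policy_no — PK (name) and explicit NOT NULL columns excluded).
Total: 3 + 6 + 4 = 13.

13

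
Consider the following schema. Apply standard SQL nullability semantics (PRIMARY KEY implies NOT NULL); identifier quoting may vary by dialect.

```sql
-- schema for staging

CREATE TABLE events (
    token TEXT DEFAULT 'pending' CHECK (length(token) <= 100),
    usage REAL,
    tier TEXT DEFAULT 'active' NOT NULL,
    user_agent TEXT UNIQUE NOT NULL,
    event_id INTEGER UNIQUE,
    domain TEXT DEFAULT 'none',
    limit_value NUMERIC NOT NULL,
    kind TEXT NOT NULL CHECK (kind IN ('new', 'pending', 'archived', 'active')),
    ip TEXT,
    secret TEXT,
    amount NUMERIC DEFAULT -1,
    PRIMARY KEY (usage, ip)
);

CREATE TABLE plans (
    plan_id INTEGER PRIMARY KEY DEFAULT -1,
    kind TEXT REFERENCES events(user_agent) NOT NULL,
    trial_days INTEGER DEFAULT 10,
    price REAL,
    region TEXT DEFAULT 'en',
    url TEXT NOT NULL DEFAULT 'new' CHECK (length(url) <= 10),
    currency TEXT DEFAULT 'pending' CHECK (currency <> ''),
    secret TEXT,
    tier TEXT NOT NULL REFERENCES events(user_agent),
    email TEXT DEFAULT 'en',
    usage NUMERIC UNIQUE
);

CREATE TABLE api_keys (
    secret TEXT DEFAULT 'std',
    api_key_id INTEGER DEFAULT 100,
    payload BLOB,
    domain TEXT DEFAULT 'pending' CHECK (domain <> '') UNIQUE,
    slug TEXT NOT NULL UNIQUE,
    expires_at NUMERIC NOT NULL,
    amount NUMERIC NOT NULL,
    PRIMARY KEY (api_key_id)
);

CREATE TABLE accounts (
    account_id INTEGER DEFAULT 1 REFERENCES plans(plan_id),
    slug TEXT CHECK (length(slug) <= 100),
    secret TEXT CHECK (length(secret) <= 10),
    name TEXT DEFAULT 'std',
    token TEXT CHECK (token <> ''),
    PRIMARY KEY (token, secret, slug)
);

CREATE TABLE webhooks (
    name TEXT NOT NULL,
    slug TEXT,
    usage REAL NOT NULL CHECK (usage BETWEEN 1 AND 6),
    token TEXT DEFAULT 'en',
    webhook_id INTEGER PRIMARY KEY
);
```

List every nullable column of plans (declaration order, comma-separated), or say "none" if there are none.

- plan_id: part of the PRIMARY KEY, which implies NOT NULL → not nullable.
- kind: declared NOT NULL → not nullable.
- trial_days: DEFAULT only fills an omitted column; an explicit NULL is still allowed → nullable.
- price: no NOT NULL constraint applies → nullable.
- region: DEFAULT only fills an omitted column; an explicit NULL is still allowed → nullable.
- url: declared NOT NULL → not nullable.
- currency: CHECK does not forbid NULL (a CHECK constraint passes when its expression is NULL) → nullable.
- secret: no NOT NULL constraint applies → nullable.
- tier: declared NOT NULL → not nullable.
- email: DEFAULT only fills an omitted column; an explicit NULL is still allowed → nullable.
- usage: UNIQUE does not imply NOT NULL → nullable.

trial_days, price, region, currency, secret, email, usage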